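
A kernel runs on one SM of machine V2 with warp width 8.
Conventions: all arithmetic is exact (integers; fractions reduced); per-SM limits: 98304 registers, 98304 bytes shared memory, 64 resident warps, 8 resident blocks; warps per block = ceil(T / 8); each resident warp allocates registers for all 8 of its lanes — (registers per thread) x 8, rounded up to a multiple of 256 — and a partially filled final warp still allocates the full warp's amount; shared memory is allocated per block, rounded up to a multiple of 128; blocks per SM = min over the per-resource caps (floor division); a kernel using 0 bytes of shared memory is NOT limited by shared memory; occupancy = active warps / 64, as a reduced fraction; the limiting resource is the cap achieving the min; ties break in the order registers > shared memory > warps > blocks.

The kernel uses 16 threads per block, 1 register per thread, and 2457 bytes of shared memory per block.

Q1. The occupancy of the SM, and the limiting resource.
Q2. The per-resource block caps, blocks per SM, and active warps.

Answer: occupancy 1/4, limited by blocks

registers: 192 blocks
shared memory: 38 blocks
warps: 32 blocks
blocks: 8 blocks

Answer: 8 blocks, 16 active warps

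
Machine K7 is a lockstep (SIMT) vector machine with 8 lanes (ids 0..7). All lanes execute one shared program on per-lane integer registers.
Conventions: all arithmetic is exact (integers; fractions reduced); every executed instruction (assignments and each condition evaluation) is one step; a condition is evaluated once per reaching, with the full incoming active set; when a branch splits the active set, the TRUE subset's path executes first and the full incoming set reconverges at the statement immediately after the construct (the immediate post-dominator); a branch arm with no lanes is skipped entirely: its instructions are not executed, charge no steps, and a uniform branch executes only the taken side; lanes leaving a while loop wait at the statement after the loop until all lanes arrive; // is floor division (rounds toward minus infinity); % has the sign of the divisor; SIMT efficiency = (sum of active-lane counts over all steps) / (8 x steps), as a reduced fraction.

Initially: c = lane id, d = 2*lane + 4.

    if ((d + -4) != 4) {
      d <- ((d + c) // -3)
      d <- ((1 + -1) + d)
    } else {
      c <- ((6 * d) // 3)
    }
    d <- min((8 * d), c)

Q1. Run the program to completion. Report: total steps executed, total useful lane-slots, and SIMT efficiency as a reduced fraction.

Answer: 5 steps, 31 useful, 31/40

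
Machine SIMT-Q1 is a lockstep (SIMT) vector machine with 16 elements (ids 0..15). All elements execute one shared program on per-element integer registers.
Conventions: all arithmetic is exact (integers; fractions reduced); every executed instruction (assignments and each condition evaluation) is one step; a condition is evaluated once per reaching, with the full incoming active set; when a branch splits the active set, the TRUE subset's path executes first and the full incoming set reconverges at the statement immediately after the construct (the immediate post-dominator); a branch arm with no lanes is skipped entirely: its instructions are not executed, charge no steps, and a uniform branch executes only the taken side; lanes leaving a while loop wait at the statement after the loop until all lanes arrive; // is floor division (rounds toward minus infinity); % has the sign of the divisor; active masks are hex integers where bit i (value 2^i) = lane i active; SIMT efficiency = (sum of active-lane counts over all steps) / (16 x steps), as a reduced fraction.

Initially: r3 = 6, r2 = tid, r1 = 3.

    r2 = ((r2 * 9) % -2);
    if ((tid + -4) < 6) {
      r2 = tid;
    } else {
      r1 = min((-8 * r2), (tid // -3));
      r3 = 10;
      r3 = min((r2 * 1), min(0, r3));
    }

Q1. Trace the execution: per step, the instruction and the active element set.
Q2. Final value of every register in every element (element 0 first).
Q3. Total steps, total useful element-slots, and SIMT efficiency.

step 0: r2 <- ((r2 * 9) % -2)        0xffff
step 1: eval ((tid + -4) < 6)        0xffff
step 2: r2 <- tid                    0x03ff
step 3: r1 <- min((-8 * r2), (tid // -3)) 0xfc00
step 4: r3 <- 10                     0xfc00
step 5: r3 <- min((r2 * 1), min(0, r3)) 0xfc00

Answer: 6 steps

r3: 6,6,6,6,6,6,6,6,6,6,0,-1,0,-1,0,-1
r2: 0,1,2,3,4,5,6,7,8,9,0,-1,0,-1,0,-1
r1: 3,3,3,3,3,3,3,3,3,3,-4,-4,-4,-5,-5,-5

steps = 6; useful = 60; efficiency = 60/96 = 5/8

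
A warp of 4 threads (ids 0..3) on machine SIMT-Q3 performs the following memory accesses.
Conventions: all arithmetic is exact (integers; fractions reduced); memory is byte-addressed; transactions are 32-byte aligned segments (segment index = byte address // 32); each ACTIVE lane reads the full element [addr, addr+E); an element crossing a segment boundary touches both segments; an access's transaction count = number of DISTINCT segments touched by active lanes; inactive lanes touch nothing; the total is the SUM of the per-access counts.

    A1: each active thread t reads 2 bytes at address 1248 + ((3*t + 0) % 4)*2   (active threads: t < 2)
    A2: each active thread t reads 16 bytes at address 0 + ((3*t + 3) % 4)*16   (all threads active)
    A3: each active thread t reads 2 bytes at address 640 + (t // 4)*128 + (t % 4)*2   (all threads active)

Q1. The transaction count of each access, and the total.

A1: 1 transaction
A2: 2 transactions
A3: 1 transaction

Answer: 1,2,1; total 4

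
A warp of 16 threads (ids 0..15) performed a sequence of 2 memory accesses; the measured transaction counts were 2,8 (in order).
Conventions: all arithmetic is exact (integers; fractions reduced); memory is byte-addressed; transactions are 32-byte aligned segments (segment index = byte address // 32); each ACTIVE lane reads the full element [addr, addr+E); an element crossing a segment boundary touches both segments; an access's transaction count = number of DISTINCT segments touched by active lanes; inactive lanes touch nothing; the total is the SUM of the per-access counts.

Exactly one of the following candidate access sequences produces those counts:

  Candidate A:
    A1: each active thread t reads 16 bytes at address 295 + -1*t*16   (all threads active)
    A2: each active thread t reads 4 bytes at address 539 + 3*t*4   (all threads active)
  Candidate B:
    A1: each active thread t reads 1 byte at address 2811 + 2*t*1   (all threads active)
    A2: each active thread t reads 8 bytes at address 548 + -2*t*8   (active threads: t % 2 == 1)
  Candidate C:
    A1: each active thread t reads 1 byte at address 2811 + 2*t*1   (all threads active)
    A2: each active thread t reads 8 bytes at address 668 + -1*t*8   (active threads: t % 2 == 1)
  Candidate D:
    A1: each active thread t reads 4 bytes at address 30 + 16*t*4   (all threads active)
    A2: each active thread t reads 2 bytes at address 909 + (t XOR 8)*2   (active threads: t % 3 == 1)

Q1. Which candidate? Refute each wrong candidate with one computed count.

A: A1 gives 9 transactions, not 2
C: A2 gives 4 transactions, not 8
D: A1 gives 32 transactions, not 2
B: all counts match (2,8)

Answer: B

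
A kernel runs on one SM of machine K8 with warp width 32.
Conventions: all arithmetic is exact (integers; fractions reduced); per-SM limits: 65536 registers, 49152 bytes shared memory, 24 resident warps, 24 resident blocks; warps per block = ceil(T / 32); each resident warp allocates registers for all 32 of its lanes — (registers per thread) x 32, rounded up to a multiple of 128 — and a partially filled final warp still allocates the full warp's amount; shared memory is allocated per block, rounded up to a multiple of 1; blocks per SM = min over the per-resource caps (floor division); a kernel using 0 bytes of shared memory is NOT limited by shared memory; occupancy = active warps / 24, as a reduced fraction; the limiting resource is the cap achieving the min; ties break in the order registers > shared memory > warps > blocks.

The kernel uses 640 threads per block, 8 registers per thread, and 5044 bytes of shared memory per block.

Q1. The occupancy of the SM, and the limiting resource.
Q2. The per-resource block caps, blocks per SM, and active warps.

Answer: occupancy 5/6, limited by warps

registers: 12 blocks
shared memory: 9 blocks
warps: 1 block
blocks: 24 blocks

Answer: 1 block, 20 active warps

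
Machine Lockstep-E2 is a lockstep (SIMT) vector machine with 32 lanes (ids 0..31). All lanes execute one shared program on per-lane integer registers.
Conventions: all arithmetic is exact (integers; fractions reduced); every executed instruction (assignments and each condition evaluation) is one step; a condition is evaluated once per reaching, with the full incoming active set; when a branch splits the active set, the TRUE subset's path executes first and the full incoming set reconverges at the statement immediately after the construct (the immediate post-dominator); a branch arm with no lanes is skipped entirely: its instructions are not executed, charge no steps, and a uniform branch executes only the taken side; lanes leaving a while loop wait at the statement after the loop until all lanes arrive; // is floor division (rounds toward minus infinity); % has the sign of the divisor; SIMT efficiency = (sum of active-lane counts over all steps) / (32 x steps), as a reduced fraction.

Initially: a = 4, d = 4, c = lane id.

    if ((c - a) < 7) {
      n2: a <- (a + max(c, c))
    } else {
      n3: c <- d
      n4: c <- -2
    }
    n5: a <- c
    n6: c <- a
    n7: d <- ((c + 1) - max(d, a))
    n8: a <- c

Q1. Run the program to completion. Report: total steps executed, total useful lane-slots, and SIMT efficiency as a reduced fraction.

Answer: 8 steps, 213 useful, 213/256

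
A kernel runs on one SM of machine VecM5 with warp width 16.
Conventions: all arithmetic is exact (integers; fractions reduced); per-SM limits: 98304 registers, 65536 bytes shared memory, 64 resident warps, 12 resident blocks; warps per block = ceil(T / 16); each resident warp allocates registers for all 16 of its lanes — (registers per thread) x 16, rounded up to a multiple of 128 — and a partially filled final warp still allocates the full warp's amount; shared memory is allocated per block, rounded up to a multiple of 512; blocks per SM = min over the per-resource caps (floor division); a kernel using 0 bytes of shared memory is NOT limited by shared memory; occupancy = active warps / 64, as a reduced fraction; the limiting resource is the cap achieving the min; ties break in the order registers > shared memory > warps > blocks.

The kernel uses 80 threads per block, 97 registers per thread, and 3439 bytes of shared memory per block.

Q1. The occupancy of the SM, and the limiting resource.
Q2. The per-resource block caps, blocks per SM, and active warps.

Answer: occupancy 55/64, limited by registers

registers: 11 blocks
shared memory: 18 blocks
warps: 12 blocks
blocks: 12 blocks

Answer: 11 blocks, 55 active warps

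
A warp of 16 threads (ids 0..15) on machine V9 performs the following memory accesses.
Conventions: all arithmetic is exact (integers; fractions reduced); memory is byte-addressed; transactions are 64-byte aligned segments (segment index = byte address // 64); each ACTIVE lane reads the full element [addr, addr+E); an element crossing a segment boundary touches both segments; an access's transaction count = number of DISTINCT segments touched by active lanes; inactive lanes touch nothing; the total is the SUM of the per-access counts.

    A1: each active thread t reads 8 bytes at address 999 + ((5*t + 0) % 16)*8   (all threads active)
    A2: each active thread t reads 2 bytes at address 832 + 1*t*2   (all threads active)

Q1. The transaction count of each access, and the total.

A1: 3 transactions
A2: 1 transaction

Answer: 3,1; total 4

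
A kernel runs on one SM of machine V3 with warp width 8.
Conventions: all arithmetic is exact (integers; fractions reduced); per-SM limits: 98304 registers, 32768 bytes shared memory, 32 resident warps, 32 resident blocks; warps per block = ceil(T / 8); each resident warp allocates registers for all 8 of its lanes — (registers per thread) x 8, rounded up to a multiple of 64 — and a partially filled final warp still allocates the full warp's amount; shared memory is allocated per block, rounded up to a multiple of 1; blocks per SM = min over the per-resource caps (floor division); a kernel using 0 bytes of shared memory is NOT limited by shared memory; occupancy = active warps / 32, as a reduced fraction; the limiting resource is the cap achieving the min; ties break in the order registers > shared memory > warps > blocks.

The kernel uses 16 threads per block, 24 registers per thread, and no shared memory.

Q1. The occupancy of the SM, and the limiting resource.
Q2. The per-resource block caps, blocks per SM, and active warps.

Answer: occupancy 1, limited by warps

registers: 256 blocks
shared memory: no limit (kernel uses none)
warps: 16 blocks
blocks: 32 blocks

Answer: 16 blocks, 32 active warps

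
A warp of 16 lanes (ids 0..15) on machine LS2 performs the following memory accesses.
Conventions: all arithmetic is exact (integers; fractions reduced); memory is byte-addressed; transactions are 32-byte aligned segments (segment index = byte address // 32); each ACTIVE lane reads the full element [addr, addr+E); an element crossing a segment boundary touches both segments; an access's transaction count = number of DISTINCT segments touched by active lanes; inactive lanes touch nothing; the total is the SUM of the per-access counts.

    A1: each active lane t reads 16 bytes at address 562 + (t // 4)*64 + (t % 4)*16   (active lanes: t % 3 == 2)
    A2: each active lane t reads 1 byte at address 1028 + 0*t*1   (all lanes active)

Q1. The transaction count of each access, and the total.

A1: 8 transactions
A2: 1 transaction

Answer: 8,1; total 9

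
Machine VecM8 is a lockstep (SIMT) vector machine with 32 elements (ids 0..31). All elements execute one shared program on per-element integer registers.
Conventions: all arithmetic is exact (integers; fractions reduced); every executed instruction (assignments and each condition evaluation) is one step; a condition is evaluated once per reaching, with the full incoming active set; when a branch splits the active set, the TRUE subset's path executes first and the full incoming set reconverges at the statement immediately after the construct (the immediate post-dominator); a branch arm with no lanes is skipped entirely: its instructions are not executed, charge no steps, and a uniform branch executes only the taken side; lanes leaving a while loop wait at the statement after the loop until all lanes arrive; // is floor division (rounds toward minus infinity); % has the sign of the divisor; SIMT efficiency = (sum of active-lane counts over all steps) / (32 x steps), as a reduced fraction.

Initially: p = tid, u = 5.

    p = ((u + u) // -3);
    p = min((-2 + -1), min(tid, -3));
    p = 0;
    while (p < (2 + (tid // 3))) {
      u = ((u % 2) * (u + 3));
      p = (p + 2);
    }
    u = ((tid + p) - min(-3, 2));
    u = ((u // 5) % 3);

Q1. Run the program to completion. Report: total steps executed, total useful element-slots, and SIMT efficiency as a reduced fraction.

Answer: 24 steps, 543 useful, 181/256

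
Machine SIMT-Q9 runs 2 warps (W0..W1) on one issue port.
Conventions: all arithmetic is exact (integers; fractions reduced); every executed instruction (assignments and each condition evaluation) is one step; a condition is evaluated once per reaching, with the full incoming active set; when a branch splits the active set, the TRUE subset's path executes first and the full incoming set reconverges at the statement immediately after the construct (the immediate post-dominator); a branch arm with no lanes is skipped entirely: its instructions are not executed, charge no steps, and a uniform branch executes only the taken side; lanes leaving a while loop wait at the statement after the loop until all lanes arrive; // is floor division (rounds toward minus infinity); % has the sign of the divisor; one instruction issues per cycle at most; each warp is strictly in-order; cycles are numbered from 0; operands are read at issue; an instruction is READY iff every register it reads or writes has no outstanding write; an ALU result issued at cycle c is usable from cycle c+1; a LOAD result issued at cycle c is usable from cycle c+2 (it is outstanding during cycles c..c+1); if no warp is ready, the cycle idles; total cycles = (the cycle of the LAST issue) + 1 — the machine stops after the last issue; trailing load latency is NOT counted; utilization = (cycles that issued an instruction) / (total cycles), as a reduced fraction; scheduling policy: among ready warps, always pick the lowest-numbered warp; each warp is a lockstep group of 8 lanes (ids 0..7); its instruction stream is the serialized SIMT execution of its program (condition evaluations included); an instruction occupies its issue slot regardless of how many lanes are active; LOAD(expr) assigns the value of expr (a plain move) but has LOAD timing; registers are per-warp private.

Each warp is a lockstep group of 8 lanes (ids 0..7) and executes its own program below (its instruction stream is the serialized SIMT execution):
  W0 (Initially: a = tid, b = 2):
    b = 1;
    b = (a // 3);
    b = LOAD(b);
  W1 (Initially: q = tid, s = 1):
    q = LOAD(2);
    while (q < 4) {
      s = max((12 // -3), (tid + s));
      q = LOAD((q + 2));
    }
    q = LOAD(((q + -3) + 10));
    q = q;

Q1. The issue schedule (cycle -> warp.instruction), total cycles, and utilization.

cycle 0: W0.I0
cycle 1: W0.I1
cycle 2: W0.I2
cycle 3: W1.I0
cycle 4: idle
cycle 5: W1.I1
cycle 6: W1.I2
cycle 7: W1.I3
cycle 8: idle
cycle 9: W1.I4
cycle 10: W1.I5
cycle 11: idle
cycle 12: W1.I6

Answer: 13 cycles, utilization 10/13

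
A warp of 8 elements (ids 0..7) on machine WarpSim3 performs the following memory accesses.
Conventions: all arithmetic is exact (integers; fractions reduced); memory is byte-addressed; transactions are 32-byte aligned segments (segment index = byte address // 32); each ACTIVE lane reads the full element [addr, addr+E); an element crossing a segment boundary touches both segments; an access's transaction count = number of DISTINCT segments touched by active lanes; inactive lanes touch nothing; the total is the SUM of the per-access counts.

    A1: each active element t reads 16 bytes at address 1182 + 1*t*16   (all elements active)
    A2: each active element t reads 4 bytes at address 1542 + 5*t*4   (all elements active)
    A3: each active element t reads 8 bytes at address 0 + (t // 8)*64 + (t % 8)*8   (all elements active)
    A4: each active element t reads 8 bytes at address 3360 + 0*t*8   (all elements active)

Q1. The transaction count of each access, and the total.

A1: 5 transactions
A2: 5 transactions
A3: 2 transactions
A4: 1 transaction

Answer: 5,5,2,1; total 13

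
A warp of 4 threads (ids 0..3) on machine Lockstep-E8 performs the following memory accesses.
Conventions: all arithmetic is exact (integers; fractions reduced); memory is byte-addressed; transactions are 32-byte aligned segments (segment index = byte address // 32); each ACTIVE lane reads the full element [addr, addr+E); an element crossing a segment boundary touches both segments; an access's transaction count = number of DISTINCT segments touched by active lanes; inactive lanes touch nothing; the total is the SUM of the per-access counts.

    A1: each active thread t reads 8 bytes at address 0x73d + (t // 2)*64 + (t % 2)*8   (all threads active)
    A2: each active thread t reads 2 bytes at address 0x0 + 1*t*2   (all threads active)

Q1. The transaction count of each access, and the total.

A1: 4 transactions
A2: 1 transaction

Answer: 4,1; total 5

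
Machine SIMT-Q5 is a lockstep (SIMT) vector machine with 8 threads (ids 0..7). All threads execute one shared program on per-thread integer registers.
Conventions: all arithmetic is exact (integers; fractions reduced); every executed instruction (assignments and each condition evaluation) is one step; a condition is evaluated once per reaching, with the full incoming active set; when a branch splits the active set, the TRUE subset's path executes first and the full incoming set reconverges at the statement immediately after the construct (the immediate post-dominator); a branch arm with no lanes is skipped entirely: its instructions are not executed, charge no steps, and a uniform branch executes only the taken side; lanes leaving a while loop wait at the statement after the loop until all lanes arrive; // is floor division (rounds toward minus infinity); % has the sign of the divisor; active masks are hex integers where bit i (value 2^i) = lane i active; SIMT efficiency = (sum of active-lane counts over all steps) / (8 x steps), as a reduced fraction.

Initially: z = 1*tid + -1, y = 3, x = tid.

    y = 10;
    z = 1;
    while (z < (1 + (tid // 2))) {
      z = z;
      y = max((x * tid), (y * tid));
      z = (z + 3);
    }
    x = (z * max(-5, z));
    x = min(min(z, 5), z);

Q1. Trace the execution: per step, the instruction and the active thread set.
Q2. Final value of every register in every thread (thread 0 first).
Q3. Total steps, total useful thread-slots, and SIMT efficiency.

step 0: y <- 10                      0xff
step 1: z <- 1                       0xff
step 2: eval (z < (1 + (tid // 2)))  0xff
step 3: z <- z                       0xfc
step 4: y <- max((x * tid), (y * tid)) 0xfc
step 5: z <- (z + 3)                 0xfc
step 6: eval (z < (1 + (tid // 2)))  0xfc
step 7: x <- (z * max(-5, z))        0xff
step 8: x <- min(min(z, 5), z)       0xff

Answer: 9 steps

z: 1,1,4,4,4,4,4,4
y: 10,10,20,30,40,50,60,70
x: 1,1,4,4,4,4,4,4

steps = 9; useful = 64; efficiency = 64/72 = 8/9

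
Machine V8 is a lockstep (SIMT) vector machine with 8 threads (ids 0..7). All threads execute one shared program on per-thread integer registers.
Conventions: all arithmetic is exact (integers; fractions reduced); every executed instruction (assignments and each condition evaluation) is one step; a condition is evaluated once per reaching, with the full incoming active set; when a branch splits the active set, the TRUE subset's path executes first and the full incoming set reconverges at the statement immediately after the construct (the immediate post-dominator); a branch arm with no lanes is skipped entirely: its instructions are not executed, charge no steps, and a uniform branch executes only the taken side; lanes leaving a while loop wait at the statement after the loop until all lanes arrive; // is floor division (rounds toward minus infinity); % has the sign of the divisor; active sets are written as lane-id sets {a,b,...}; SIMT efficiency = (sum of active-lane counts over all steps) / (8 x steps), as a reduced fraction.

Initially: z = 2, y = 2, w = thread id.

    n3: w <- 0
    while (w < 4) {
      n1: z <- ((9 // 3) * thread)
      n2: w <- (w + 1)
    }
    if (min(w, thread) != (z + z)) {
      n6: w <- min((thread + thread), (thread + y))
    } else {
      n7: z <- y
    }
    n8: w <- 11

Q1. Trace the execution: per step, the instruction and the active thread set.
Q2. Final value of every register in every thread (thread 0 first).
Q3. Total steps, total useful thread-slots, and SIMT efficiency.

step 0: w <- 0                       {0,1,2,3,4,5,6,7}
step 1: eval (w < 4)                 {0,1,2,3,4,5,6,7}
step 2: z <- ((9 // 3) * thread)     {0,1,2,3,4,5,6,7}
step 3: w <- (w + 1)                 {0,1,2,3,4,5,6,7}
step 4: eval (w < 4)                 {0,1,2,3,4,5,6,7}
step 5: z <- ((9 // 3) * thread)     {0,1,2,3,4,5,6,7}
step 6: w <- (w + 1)                 {0,1,2,3,4,5,6,7}
step 7: eval (w < 4)                 {0,1,2,3,4,5,6,7}
step 8: z <- ((9 // 3) * thread)     {0,1,2,3,4,5,6,7}
step 9: w <- (w + 1)                 {0,1,2,3,4,5,6,7}
step 10: eval (w < 4)                 {0,1,2,3,4,5,6,7}
step 11: z <- ((9 // 3) * thread)     {0,1,2,3,4,5,6,7}
step 12: w <- (w + 1)                 {0,1,2,3,4,5,6,7}
step 13: eval (w < 4)                 {0,1,2,3,4,5,6,7}
step 14: eval (min(w, thread) != (z + z)) {0,1,2,3,4,5,6,7}
step 15: w <- min((thread + thread), (thread + y)) {1,2,3,4,5,6,7}
step 16: z <- y                       {0}
step 17: w <- 11                      {0,1,2,3,4,5,6,7}

Answer: 18 steps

z: 2,3,6,9,12,15,18,21
y: 2,2,2,2,2,2,2,2
w: 11,11,11,11,11,11,11,11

steps = 18; useful = 136; efficiency = 136/144 = 17/18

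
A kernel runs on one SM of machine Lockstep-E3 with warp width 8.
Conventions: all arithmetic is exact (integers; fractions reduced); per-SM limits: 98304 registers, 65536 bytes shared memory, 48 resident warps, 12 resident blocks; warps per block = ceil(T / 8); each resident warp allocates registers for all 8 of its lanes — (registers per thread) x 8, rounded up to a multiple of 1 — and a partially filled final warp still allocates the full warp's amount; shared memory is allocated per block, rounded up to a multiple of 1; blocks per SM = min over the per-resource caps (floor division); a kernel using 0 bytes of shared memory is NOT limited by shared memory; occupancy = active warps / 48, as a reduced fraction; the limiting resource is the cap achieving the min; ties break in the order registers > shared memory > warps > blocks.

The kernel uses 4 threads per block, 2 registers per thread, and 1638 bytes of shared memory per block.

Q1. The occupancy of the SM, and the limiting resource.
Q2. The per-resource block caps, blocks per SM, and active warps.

Answer: occupancy 1/4, limited by blocks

registers: 6144 blocks
shared memory: 40 blocks
warps: 48 blocks
blocks: 12 blocks

Answer: 12 blocks, 12 active warps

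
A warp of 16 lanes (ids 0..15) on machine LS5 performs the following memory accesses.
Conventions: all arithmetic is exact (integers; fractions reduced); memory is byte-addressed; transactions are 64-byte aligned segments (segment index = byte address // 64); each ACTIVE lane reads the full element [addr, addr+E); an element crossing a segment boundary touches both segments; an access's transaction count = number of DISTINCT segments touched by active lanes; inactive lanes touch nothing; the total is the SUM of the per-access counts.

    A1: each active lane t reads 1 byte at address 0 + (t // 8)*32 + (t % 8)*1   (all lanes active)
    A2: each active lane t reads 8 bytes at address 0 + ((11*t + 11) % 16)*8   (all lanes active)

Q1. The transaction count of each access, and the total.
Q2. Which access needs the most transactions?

A1: 1 transaction
A2: 2 transactions

Answer: 1,2; total 3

Answer: A2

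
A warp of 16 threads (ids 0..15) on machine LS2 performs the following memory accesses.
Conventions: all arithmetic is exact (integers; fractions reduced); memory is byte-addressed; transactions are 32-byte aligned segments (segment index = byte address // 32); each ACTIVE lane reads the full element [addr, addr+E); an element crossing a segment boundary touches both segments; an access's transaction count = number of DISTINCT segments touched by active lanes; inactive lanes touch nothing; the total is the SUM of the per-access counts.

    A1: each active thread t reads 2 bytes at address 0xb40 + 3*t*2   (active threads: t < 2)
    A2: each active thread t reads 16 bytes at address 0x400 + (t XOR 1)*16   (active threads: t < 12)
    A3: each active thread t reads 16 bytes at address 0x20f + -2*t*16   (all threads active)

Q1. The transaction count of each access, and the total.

A1: 1 transaction
A2: 6 transactions
A3: 16 transactions

Answer: 1,6,16; total 23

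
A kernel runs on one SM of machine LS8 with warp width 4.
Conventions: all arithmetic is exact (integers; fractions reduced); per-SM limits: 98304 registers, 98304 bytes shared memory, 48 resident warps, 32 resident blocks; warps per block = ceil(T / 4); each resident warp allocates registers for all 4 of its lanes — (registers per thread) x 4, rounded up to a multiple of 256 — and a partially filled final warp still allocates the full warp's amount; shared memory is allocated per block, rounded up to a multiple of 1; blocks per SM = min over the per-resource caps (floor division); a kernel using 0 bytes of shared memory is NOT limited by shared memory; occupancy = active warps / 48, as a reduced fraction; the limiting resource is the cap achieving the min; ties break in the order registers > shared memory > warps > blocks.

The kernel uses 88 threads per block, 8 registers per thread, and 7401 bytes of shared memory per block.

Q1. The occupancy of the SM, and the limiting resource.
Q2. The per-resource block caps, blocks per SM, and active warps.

Answer: occupancy 11/12, limited by warps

registers: 17 blocks
shared memory: 13 blocks
warps: 2 blocks
blocks: 32 blocks

Answer: 2 blocks, 44 active warps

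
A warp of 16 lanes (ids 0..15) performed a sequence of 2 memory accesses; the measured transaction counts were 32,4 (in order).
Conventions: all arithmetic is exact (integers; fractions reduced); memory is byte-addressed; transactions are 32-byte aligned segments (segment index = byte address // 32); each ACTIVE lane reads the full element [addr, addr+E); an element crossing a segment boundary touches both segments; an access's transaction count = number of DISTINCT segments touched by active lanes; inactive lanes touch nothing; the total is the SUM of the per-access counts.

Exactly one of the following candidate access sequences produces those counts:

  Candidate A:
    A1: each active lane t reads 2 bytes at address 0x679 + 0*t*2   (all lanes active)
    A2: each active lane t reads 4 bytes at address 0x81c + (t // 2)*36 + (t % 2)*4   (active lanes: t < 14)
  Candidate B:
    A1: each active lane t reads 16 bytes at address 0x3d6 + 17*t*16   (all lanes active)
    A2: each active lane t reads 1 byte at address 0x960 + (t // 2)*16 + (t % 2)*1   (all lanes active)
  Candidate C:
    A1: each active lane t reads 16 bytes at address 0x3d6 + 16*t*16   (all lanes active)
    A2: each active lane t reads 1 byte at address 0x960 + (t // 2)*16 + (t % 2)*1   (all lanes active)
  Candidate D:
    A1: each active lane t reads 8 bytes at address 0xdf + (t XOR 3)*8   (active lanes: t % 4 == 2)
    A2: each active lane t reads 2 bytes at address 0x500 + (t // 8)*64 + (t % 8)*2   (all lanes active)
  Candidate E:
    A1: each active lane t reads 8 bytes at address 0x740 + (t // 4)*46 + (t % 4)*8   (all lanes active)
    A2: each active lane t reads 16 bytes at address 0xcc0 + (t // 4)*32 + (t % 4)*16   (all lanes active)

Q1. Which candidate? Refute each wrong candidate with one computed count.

A: A1 gives 1 transaction, not 32
B: A1 gives 24 transactions, not 32
D: A1 gives 4 transactions, not 32
E: A1 gives 6 transactions, not 32
C: all counts match (32,4)

Answer: C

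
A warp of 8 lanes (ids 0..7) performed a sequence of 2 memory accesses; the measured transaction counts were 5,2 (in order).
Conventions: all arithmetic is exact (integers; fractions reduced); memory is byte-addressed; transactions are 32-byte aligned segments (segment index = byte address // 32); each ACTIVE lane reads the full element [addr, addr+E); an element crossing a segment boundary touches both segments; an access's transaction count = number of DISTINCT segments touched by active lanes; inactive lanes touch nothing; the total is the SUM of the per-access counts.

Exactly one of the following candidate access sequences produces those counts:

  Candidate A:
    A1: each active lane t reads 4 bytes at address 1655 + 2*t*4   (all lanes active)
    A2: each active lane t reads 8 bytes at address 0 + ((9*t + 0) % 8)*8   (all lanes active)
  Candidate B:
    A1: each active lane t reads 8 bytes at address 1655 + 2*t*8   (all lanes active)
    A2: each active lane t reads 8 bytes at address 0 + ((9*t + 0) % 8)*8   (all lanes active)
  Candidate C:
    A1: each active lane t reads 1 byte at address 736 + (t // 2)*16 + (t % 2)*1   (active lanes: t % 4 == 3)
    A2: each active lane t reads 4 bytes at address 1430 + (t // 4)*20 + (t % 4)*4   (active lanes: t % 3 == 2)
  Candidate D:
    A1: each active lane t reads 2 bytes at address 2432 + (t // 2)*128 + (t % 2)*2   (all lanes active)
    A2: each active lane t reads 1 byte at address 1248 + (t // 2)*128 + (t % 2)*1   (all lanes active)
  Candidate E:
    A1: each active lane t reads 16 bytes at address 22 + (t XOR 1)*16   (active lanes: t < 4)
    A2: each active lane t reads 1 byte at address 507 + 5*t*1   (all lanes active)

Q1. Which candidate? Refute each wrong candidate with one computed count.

A: A1 gives 3 transactions, not 5
C: A1 gives 2 transactions, not 5
D: A1 gives 4 transactions, not 5
E: A1 gives 3 transactions, not 5
B: all counts match (5,2)

Answer: B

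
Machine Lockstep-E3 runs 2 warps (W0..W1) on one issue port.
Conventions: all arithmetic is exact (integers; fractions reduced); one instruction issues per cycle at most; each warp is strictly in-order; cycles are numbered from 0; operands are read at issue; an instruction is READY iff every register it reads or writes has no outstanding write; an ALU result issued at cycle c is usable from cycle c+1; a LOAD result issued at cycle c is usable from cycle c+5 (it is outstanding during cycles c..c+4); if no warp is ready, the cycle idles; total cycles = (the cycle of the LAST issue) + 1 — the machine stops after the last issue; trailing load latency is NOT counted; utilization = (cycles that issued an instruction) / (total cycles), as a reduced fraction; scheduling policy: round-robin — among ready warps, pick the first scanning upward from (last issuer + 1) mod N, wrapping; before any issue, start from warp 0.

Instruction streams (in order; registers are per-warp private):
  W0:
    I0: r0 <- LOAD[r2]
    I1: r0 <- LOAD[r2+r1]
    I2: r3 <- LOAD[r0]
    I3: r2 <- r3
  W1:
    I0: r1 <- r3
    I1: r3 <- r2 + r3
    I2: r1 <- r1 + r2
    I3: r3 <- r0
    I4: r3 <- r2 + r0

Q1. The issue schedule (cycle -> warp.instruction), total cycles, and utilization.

cycle 0: W0.I0
cycle 1: W1.I0
cycle 2: W1.I1
cycle 3: W1.I2
cycle 4: W1.I3
cycle 5: W0.I1
cycle 6: W1.I4
cycle 7: idle
cycle 8: idle
cycle 9: idle
cycle 10: W0.I2
cycle 11: idle
cycle 12: idle
cycle 13: idle
cycle 14: idle
cycle 15: W0.I3

Answer: 16 cycles, utilization 9/16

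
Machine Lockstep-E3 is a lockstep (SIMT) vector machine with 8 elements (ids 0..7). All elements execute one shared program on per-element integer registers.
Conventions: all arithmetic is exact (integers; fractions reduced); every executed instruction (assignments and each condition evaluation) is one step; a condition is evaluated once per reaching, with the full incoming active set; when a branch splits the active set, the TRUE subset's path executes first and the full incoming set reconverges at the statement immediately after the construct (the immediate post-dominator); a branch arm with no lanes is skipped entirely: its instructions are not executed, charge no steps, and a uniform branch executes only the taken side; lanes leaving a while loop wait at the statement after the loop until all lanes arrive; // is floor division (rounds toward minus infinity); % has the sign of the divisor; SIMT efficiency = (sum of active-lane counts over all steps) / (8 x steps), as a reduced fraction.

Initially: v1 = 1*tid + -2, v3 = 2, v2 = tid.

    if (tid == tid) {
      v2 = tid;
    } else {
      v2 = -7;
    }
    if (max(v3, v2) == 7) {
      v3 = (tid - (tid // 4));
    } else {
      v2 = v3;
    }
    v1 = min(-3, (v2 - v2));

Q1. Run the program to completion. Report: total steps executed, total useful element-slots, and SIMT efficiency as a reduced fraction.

Answer: 6 steps, 40 useful, 5/6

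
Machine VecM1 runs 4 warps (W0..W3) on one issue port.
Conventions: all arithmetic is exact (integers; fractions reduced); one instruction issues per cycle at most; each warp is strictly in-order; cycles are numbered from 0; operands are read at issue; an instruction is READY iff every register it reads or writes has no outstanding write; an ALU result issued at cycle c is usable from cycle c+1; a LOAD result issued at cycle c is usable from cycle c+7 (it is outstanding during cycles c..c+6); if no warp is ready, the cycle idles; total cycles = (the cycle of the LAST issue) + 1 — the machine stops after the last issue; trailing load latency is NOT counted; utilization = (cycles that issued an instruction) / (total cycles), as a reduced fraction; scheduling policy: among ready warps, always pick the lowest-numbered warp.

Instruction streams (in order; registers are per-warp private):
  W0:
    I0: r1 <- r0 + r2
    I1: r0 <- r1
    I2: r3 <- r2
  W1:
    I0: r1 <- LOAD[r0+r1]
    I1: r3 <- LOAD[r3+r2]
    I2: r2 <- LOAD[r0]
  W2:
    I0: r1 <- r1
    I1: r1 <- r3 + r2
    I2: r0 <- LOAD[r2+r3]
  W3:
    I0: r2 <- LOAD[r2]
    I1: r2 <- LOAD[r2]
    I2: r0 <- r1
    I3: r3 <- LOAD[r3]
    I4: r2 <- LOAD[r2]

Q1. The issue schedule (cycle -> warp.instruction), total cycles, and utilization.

cycle 0: W0.I0
cycle 1: W0.I1
cycle 2: W0.I2
cycle 3: W1.I0
cycle 4: W1.I1
cycle 5: W1.I2
cycle 6: W2.I0
cycle 7: W2.I1
cycle 8: W2.I2
cycle 9: W3.I0
cycle 10: idle
cycle 11: idle
cycle 12: idle
cycle 13: idle
cycle 14: idle
cycle 15: idle
cycle 16: W3.I1
cycle 17: W3.I2
cycle 18: W3.I3
cycle 19: idle
cycle 20: idle
cycle 21: idle
cycle 22: idle
cycle 23: W3.I4

Answer: 24 cycles, utilization 7/12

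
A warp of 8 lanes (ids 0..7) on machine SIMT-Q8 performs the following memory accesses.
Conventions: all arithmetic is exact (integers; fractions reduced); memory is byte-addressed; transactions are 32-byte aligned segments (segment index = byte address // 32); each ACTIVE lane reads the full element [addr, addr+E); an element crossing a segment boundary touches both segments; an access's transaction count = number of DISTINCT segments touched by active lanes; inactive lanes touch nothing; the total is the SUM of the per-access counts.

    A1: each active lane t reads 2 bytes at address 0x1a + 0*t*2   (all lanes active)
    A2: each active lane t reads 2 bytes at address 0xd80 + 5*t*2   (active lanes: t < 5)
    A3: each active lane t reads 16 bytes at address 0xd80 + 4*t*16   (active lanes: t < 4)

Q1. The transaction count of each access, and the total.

A1: 1 transaction
A2: 2 transactions
A3: 4 transactions

Answer: 1,2,4; total 7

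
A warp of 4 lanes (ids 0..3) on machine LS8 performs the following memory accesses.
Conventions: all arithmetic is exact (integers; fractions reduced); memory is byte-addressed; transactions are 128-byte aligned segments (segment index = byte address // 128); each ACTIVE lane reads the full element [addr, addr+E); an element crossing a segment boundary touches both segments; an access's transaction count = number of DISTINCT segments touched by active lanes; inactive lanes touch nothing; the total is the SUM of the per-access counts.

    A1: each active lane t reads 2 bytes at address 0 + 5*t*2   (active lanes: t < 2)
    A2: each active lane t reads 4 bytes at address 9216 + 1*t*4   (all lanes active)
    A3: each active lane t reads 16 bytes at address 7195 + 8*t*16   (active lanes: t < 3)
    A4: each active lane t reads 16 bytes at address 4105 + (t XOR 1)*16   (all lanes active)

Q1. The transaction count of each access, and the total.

A1: 1 transaction
A2: 1 transaction
A3: 3 transactions
A4: 1 transaction

Answer: 1,1,3,1; total 6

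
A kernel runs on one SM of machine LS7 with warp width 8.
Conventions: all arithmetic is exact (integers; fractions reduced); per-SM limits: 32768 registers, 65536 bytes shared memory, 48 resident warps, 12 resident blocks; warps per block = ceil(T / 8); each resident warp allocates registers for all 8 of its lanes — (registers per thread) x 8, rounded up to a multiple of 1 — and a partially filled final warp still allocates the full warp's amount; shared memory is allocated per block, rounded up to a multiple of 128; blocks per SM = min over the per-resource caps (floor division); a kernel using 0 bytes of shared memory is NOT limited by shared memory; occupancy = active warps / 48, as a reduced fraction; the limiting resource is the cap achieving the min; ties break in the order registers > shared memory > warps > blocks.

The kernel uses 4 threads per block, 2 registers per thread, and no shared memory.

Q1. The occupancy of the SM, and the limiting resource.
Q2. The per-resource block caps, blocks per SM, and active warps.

Answer: occupancy 1/4, limited by blocks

registers: 2048 blocks
shared memory: no limit (kernel uses none)
warps: 48 blocks
blocks: 12 blocks

Answer: 12 blocks, 12 active warps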